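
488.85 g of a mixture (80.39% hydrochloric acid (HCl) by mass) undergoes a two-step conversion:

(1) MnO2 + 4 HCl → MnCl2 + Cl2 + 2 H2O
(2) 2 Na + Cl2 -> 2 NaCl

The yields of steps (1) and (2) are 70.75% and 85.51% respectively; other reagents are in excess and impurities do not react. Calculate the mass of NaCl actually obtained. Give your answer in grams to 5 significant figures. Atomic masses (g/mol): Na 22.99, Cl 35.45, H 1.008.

190.55 g

Pure HCl = 488.85 × 0.8039 = 392.987 g.
M(HCl) = 1.008 + 35.45 = 36.458 g/mol.
M(NaCl) = 22.99 + 35.45 = 58.44 g/mol.
n(HCl) = 392.987 / 36.458 = 10.7792 mol.
Step 1 (HCl:Cl2 = 4:1): theoretical n(Cl2) = 2.69479 mol; at 70.75% yield, n(Cl2) = 1.90656 mol.
Step 2 (Cl2:NaCl = 1:2): theoretical n(NaCl) = 3.81313 mol, so theoretical mass = 3.81313 × 58.44 = 222.839 g.
At 85.51% yield, actual mass of NaCl = 222.839 × 0.8551 = 190.550 g.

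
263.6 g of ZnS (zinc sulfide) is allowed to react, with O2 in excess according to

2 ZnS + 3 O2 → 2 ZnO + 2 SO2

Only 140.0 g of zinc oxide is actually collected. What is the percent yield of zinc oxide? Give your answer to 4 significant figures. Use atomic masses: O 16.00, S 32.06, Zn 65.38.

63.59 %

M(ZnS) = 65.38 + 32.06 = 97.44 g/mol.
M(ZnO) = 65.38 + 16.00 = 81.38 g/mol.
n(ZnS) = 263.60 g / 97.44 g/mol = 2.7053 mol.
From the equation the ZnS:ZnO mole ratio is 2:2, so n(ZnO) = 2.7053 × 2/2 = 2.7053 mol.
Mass of ZnO = 2.7053 mol × 81.38 g/mol = 220.15 g.
This is the theoretical yield. Percent yield = 140.0 g / 220.15 g × 100% = 63.592%.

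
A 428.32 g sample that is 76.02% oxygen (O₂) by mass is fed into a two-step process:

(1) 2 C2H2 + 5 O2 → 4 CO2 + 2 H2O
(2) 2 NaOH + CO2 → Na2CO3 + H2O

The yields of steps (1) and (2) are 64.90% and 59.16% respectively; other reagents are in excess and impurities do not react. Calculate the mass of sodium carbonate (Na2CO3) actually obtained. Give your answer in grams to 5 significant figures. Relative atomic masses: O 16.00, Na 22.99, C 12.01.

331.26 g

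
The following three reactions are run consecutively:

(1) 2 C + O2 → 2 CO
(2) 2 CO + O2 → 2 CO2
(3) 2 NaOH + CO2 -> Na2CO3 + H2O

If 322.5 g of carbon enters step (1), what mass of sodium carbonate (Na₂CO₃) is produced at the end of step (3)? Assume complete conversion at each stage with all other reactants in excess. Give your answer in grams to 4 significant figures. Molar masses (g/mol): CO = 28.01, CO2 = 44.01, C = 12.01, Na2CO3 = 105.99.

n(C) = 322.5 / 12.01 = 26.853 mol.
Reaction (1): C→CO ratio 2:2 ⇒ n(CO) = 26.853 mol.
Reaction (2): CO→CO2 ratio 2:2 ⇒ n(CO2) = 26.853 mol.
Reaction (3): CO2→Na2CO3 ratio 1:1 ⇒ n(Na2CO3) = 26.853 mol.
Mass of Na2CO3 = 26.853 × 105.99 = 2846.1 g.

2846 g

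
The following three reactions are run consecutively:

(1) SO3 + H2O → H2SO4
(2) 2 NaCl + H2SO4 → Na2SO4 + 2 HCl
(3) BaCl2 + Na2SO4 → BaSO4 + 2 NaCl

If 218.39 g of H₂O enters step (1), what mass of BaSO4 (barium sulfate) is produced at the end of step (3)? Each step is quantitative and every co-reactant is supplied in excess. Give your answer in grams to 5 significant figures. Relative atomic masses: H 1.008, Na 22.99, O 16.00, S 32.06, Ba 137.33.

2829.2 g

M(H2O) = 2(1.008) + 16.00 = 18.016 g/mol.
M(BaSO4) = 137.33 + 32.06 + 4(16.00) = 233.39 g/mol.
n(H2O) = 218.39 / 18.016 = 12.1220 mol.
Reaction (1): H2O→H2SO4 ratio 1:1 ⇒ n(H2SO4) = 12.1220 mol.
Reaction (2): H2SO4→Na2SO4 ratio 1:1 ⇒ n(Na2SO4) = 12.1220 mol.
Reaction (3): Na2SO4→BaSO4 ratio 1:1 ⇒ n(BaSO4) = 12.1220 mol.
Mass of BaSO4 = 12.1220 × 233.39 = 2829.15 g.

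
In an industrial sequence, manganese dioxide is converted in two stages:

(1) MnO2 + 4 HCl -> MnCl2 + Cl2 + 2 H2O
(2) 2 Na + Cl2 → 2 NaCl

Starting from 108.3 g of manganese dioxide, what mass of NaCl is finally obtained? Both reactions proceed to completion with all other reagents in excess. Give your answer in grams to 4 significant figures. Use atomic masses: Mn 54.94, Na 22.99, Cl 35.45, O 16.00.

M(MnO2) = 54.94 + 2(16.00) = 86.94 g/mol.
M(NaCl) = 22.99 + 35.45 = 58.44 g/mol.
n(MnO2) = 108.30 / 86.94 = 1.2457 mol.
Step 1 gives a 1:1 ratio of MnO2 to Cl2, so n(Cl2) = 1.2457 mol.
In step 2 the Cl2:NaCl ratio is 1:2, so n(NaCl) = 2.4914 mol.
Mass of NaCl = 2.4914 × 58.44 = 145.60 g.

145.6 g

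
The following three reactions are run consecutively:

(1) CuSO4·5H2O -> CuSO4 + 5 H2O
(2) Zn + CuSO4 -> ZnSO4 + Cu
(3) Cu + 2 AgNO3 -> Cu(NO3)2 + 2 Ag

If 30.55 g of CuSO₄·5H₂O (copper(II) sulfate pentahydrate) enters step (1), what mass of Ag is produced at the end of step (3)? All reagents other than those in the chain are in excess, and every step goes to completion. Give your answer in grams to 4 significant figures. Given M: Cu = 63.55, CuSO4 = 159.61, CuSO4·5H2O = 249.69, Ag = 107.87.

26.40 g

n(CuSO4·5H2O) = 30.55 / 249.69 = 0.12235 mol.
Reaction (1): CuSO4·5H2O→CuSO4 ratio 1:1 ⇒ n(CuSO4) = 0.12235 mol.
Reaction (2): CuSO4→Cu ratio 1:1 ⇒ n(Cu) = 0.12235 mol.
Reaction (3): Cu→Ag ratio 1:2 ⇒ n(Ag) = 0.24470 mol.
Mass of Ag = 0.24470 × 107.87 = 26.396 g.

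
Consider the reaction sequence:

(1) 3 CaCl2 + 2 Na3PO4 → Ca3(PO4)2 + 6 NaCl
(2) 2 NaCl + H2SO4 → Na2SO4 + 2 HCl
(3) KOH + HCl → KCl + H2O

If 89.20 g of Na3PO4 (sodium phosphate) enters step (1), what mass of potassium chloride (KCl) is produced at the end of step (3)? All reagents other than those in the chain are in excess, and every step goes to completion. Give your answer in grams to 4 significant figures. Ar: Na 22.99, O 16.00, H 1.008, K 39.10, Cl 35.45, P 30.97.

M(Na3PO4) = 3(22.99) + 30.97 + 4(16.00) = 163.94 g/mol.
M(KCl) = 39.10 + 35.45 = 74.55 g/mol.
n(Na3PO4) = 89.20 / 163.94 = 0.54410 mol.
Reaction (1): Na3PO4→NaCl ratio 2:6 ⇒ n(NaCl) = 1.6323 mol.
Reaction (2): NaCl→HCl ratio 2:2 ⇒ n(HCl) = 1.6323 mol.
Reaction (3): HCl→KCl ratio 1:1 ⇒ n(KCl) = 1.6323 mol.
Mass of KCl = 1.6323 × 74.55 = 121.69 g.

121.7 g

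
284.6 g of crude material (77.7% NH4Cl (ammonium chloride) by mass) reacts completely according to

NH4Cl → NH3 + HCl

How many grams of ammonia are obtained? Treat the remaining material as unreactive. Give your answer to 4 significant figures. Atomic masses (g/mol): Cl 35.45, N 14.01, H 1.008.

70.42 g

Mass of pure NH4Cl = 284.6 g × 0.777 = 221.13 g.
M(NH4Cl) = 14.01 + 4(1.008) + 35.45 = 53.492 g/mol.
M(NH3) = 14.01 + 3(1.008) = 17.034 g/mol.
n(NH4Cl) = 221.13 g / 53.492 g/mol = 4.1340 mol.
From the equation the NH4Cl:NH3 mole ratio is 1:1, so n(NH3) = 4.1340 × 1/1 = 4.1340 mol.
Mass of NH3 = 4.1340 mol × 17.034 g/mol = 70.418 g.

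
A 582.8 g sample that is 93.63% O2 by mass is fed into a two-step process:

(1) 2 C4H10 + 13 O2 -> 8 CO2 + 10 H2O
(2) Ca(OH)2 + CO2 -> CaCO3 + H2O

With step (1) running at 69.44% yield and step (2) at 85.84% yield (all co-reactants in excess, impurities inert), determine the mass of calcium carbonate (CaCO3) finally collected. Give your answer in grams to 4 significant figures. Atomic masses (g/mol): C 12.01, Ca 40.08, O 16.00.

Pure O2 = 582.8 × 0.9363 = 545.68 g.
M(O2) = 2(16.00) = 32.00 g/mol.
M(CaCO3) = 40.08 + 12.01 + 3(16.00) = 100.09 g/mol.
n(O2) = 545.68 / 32.00 = 17.052 mol.
Step 1 (O2:CO2 = 13:8): theoretical n(CO2) = 10.494 mol; at 69.44% yield, n(CO2) = 7.2869 mol.
Step 2 (CO2:CaCO3 = 1:1): theoretical n(CaCO3) = 7.2869 mol, so theoretical mass = 7.2869 × 100.09 = 729.34 g.
At 85.84% yield, actual mass of CaCO3 = 729.34 × 0.8584 = 626.07 g.

626.1 g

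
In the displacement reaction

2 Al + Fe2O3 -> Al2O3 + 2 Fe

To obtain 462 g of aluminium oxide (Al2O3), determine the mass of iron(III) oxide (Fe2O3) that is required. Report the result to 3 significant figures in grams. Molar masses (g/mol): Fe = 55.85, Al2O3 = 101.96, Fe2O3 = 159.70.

724 g

n(Al2O3) = 462.0 g / 101.96 g/mol = 4.531 mol.
From the equation the Al2O3:Fe2O3 mole ratio is 1:1, so n(Fe2O3) = 4.531 × 1/1 = 4.531 mol.
Mass of Fe2O3 = 4.531 mol × 159.70 g/mol = 723.6 g.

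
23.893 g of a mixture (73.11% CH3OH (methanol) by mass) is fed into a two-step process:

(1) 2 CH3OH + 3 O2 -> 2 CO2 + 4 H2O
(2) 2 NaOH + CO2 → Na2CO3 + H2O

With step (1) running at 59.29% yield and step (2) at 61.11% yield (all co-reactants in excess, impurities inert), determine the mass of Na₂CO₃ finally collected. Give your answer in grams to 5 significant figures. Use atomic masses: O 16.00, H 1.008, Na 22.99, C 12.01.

Pure CH3OH = 23.893 × 0.7311 = 17.4682 g.
M(CH3OH) = 12.01 + 4(1.008) + 16.00 = 32.042 g/mol.
M(Na2CO3) = 2(22.99) + 12.01 + 3(16.00) = 105.99 g/mol.
n(CH3OH) = 17.4682 / 32.042 = 0.545165 mol.
Step 1 (CH3OH:CO2 = 2:2): theoretical n(CO2) = 0.545165 mol; at 59.29% yield, n(CO2) = 0.323228 mol.
Step 2 (CO2:Na2CO3 = 1:1): theoretical n(Na2CO3) = 0.323228 mol, so theoretical mass = 0.323228 × 105.99 = 34.2590 g.
At 61.11% yield, actual mass of Na2CO3 = 34.2590 × 0.6111 = 20.9357 g.

20.936 g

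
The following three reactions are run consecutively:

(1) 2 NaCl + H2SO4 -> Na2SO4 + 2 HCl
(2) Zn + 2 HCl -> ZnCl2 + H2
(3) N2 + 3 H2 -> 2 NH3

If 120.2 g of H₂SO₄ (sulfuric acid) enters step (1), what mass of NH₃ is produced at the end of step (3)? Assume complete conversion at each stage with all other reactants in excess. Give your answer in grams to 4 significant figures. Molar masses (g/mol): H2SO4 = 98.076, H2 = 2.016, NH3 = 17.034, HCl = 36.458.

n(H2SO4) = 120.2 / 98.076 = 1.2256 mol.
Reaction (1): H2SO4→HCl ratio 1:2 ⇒ n(HCl) = 2.4512 mol.
Reaction (2): HCl→H2 ratio 2:1 ⇒ n(H2) = 1.2256 mol.
Reaction (3): H2→NH3 ratio 3:2 ⇒ n(NH3) = 0.81705 mol.
Mass of NH3 = 0.81705 × 17.034 = 13.918 g.

13.92 g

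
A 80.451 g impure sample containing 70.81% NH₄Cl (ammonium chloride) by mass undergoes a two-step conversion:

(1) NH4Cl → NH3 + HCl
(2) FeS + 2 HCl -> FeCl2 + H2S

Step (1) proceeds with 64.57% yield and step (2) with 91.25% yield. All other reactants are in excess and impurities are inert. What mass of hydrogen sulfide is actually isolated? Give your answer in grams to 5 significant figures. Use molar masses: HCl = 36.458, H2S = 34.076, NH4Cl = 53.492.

Pure NH4Cl = 80.451 × 0.7081 = 56.9674 g.
n(NH4Cl) = 56.9674 / 53.492 = 1.06497 mol.
Step 1 (NH4Cl:HCl = 1:1): theoretical n(HCl) = 1.06497 mol; at 64.57% yield, n(HCl) = 0.687651 mol.
Step 2 (HCl:H2S = 2:1): theoretical n(H2S) = 0.343825 mol, so theoretical mass = 0.343825 × 34.076 = 11.7162 g.
At 91.25% yield, actual mass of H2S = 11.7162 × 0.9125 = 10.6910 g.

10.691 g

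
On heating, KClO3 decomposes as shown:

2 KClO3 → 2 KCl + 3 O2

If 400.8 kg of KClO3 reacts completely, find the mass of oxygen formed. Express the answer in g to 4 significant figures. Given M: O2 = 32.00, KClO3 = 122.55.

157000 g

Convert: 400.8 kg = 400800 g.
n(KClO3) = 400800 g / 122.55 g/mol = 3270.5 mol.
From the equation the KClO3:O2 mole ratio is 2:3, so n(O2) = 3270.5 × 3/2 = 4905.8 mol.
Mass of O2 = 4905.8 mol × 32.00 g/mol = 156980 g.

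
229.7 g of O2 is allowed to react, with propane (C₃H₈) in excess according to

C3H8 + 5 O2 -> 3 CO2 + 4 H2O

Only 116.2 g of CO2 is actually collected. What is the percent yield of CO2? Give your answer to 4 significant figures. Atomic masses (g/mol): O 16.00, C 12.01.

61.30 %

M(O2) = 2(16.00) = 32.00 g/mol.
M(CO2) = 12.01 + 2(16.00) = 44.01 g/mol.
n(O2) = 229.70 g / 32.00 g/mol = 7.1781 mol.
From the equation the O2:CO2 mole ratio is 5:3, so n(CO2) = 7.1781 × 3/5 = 4.3069 mol.
Mass of CO2 = 4.3069 mol × 44.01 g/mol = 189.55 g.
This is the theoretical yield. Percent yield = 116.2 g / 189.55 g × 100% = 61.305%.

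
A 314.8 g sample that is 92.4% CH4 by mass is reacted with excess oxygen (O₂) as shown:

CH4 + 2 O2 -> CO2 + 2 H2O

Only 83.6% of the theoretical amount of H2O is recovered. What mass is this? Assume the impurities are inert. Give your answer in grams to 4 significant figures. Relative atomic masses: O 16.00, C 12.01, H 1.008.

Pure CH4 available = 314.8 g × 0.924 = 290.88 g.
M(CH4) = 12.01 + 4(1.008) = 16.042 g/mol.
M(H2O) = 2(1.008) + 16.00 = 18.016 g/mol.
n(CH4) = 290.88 g / 16.042 g/mol = 18.132 mol.
From the equation the CH4:H2O mole ratio is 1:2, so n(H2O) = 18.132 × 2/1 = 36.264 mol.
Mass of H2O = 36.264 mol × 18.016 g/mol = 653.34 g.
Actual mass collected = 653.34 g × 0.836 = 546.19 g.

546.2 g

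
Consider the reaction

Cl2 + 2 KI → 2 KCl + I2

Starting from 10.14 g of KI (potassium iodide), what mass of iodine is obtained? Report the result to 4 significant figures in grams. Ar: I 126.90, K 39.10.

M(KI) = 39.10 + 126.90 = 166.00 g/mol.
M(I2) = 2(126.90) = 253.80 g/mol.
n(KI) = 10.140 g / 166.00 g/mol = 0.061084 mol.
From the equation the KI:I2 mole ratio is 2:1, so n(I2) = 0.061084 × 1/2 = 0.030542 mol.
Mass of I2 = 0.030542 mol × 253.80 g/mol = 7.7516 g.

7.752 g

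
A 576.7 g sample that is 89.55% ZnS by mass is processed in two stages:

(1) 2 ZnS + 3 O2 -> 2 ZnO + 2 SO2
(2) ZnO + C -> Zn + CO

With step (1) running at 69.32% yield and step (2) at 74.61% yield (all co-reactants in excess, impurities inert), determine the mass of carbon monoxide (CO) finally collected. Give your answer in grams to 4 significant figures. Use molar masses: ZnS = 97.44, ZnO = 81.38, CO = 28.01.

76.78 g

Pure ZnS = 576.7 × 0.8955 = 516.43 g.
n(ZnS) = 516.43 / 97.44 = 5.3000 mol.
Step 1 (ZnS:ZnO = 2:2): theoretical n(ZnO) = 5.3000 mol; at 69.32% yield, n(ZnO) = 3.6740 mol.
Step 2 (ZnO:CO = 1:1): theoretical n(CO) = 3.6740 mol, so theoretical mass = 3.6740 × 28.01 = 102.91 g.
At 74.61% yield, actual mass of CO = 102.91 × 0.7461 = 76.780 g.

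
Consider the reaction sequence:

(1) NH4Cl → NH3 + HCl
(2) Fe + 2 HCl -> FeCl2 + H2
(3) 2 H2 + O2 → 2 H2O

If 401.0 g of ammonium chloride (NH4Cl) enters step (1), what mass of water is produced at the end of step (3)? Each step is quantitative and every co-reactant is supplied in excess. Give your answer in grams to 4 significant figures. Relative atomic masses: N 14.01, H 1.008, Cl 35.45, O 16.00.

67.53 g

M(NH4Cl) = 14.01 + 4(1.008) + 35.45 = 53.492 g/mol.
M(H2O) = 2(1.008) + 16.00 = 18.016 g/mol.
n(NH4Cl) = 401.0 / 53.492 = 7.4964 mol.
Reaction (1): NH4Cl→HCl ratio 1:1 ⇒ n(HCl) = 7.4964 mol.
Reaction (2): HCl→H2 ratio 2:1 ⇒ n(H2) = 3.7482 mol.
Reaction (3): H2→H2O ratio 2:2 ⇒ n(H2O) = 3.7482 mol.
Mass of H2O = 3.7482 × 18.016 = 67.528 g.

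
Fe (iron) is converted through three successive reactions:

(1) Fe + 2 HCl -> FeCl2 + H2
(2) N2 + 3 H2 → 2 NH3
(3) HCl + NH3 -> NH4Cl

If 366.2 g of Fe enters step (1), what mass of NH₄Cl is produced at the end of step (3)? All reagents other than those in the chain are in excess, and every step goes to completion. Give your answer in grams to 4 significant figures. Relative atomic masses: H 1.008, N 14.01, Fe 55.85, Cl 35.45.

M(Fe) = 55.85 g/mol.
M(NH4Cl) = 14.01 + 4(1.008) + 35.45 = 53.492 g/mol.
n(Fe) = 366.2 / 55.85 = 6.5568 mol.
Reaction (1): Fe→H2 ratio 1:1 ⇒ n(H2) = 6.5568 mol.
Reaction (2): H2→NH3 ratio 3:2 ⇒ n(NH3) = 4.3712 mol.
Reaction (3): NH3→NH4Cl ratio 1:1 ⇒ n(NH4Cl) = 4.3712 mol.
Mass of NH4Cl = 4.3712 × 53.492 = 233.83 g.

233.8 g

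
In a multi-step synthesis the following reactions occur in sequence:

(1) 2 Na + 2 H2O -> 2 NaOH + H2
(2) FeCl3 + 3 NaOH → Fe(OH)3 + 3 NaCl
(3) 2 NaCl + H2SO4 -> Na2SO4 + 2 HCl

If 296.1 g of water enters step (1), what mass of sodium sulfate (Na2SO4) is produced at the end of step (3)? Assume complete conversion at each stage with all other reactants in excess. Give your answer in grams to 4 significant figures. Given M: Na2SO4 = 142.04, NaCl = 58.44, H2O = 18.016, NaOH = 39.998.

1167 g

n(H2O) = 296.1 / 18.016 = 16.435 mol.
Reaction (1): H2O→NaOH ratio 2:2 ⇒ n(NaOH) = 16.435 mol.
Reaction (2): NaOH→NaCl ratio 3:3 ⇒ n(NaCl) = 16.435 mol.
Reaction (3): NaCl→Na2SO4 ratio 2:1 ⇒ n(Na2SO4) = 8.2177 mol.
Mass of Na2SO4 = 8.2177 × 142.04 = 1167.2 g.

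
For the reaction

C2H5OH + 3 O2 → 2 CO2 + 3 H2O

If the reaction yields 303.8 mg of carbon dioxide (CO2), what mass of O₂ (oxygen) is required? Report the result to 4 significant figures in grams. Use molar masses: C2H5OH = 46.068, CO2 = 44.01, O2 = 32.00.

Convert: 303.8 mg = 0.30380 g.
n(CO2) = 0.30380 g / 44.01 g/mol = 0.0069030 mol.
From the equation the CO2:O2 mole ratio is 2:3, so n(O2) = 0.0069030 × 3/2 = 0.010354 mol.
Mass of O2 = 0.010354 mol × 32.00 g/mol = 0.33134 g.

0.3313 g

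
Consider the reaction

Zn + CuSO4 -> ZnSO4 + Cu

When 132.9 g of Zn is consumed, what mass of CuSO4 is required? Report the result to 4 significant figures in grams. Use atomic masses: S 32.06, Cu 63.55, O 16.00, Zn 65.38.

324.4 g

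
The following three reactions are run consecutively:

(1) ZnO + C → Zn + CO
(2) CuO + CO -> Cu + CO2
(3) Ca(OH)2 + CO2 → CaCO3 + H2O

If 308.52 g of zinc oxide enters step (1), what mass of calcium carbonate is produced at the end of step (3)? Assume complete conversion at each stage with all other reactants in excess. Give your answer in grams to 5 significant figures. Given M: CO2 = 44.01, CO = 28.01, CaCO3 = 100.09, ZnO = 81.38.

n(ZnO) = 308.52 / 81.38 = 3.79110 mol.
Reaction (1): ZnO→CO ratio 1:1 ⇒ n(CO) = 3.79110 mol.
Reaction (2): CO→CO2 ratio 1:1 ⇒ n(CO2) = 3.79110 mol.
Reaction (3): CO2→CaCO3 ratio 1:1 ⇒ n(CaCO3) = 3.79110 mol.
Mass of CaCO3 = 3.79110 × 100.09 = 379.452 g.

379.45 g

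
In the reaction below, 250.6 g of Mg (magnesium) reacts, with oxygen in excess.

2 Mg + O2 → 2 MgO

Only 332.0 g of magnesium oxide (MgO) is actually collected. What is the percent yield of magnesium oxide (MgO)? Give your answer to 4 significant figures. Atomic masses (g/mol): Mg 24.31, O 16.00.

79.90 %

M(Mg) = 24.31 g/mol.
M(MgO) = 24.31 + 16.00 = 40.31 g/mol.
n(Mg) = 250.60 g / 24.31 g/mol = 10.309 mol.
From the equation the Mg:MgO mole ratio is 2:2, so n(MgO) = 10.309 × 2/2 = 10.309 mol.
Mass of MgO = 10.309 mol × 40.31 g/mol = 415.54 g.
This is the theoretical yield. Percent yield = 332.0 g / 415.54 g × 100% = 79.897%.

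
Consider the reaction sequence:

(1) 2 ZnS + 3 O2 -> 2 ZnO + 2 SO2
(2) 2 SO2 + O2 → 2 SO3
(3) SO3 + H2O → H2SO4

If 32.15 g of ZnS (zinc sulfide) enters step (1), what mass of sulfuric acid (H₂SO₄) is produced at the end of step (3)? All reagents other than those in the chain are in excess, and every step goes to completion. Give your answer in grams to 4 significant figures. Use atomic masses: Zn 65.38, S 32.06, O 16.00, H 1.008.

32.36 g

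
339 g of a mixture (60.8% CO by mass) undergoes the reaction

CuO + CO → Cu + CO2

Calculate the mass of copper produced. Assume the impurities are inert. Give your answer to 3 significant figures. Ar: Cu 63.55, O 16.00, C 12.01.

468 g

Mass of pure CO = 339 g × 0.608 = 206.1 g.
M(CO) = 12.01 + 16.00 = 28.01 g/mol.
M(Cu) = 63.55 g/mol.
n(CO) = 206.1 g / 28.01 g/mol = 7.359 mol.
From the equation the CO:Cu mole ratio is 1:1, so n(Cu) = 7.359 × 1/1 = 7.359 mol.
Mass of Cu = 7.359 mol × 63.55 g/mol = 467.6 g.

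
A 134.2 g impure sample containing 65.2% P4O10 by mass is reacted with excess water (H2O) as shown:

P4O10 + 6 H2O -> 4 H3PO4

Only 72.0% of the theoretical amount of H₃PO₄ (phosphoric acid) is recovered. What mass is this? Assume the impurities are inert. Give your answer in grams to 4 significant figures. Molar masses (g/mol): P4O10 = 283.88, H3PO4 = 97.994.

Pure P4O10 available = 134.2 g × 0.652 = 87.498 g.
n(P4O10) = 87.498 g / 283.88 g/mol = 0.30822 mol.
From the equation the P4O10:H3PO4 mole ratio is 1:4, so n(H3PO4) = 0.30822 × 4/1 = 1.2329 mol.
Mass of H3PO4 = 1.2329 mol × 97.994 g/mol = 120.82 g.
Actual mass collected = 120.82 g × 0.720 = 86.988 g.

86.99 g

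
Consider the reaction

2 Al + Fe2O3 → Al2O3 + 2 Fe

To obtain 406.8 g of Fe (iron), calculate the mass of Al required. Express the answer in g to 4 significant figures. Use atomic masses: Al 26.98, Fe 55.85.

M(Fe) = 55.85 g/mol.
M(Al) = 26.98 g/mol.
n(Fe) = 406.80 g / 55.85 g/mol = 7.2838 mol.
From the equation the Fe:Al mole ratio is 2:2, so n(Al) = 7.2838 × 2/2 = 7.2838 mol.
Mass of Al = 7.2838 mol × 26.98 g/mol = 196.52 g.

196.5 g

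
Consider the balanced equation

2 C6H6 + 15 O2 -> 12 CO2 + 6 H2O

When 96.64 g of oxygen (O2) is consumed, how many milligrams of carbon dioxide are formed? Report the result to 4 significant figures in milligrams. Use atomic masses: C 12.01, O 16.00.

M(O2) = 2(16.00) = 32.00 g/mol.
M(CO2) = 12.01 + 2(16.00) = 44.01 g/mol.
n(O2) = 96.640 g / 32.00 g/mol = 3.0200 mol.
From the equation the O2:CO2 mole ratio is 15:12, so n(CO2) = 3.0200 × 12/15 = 2.4160 mol.
Mass of CO2 = 2.4160 mol × 44.01 g/mol = 106.33 g.
Converting to mg: 106.33 g = 106300 mg.

106300 mg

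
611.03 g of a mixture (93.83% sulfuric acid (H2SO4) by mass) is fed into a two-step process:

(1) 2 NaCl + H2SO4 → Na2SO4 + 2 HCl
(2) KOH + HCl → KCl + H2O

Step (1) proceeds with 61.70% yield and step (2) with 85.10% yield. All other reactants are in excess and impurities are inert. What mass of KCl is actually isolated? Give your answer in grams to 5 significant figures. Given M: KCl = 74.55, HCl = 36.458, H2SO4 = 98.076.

457.65 g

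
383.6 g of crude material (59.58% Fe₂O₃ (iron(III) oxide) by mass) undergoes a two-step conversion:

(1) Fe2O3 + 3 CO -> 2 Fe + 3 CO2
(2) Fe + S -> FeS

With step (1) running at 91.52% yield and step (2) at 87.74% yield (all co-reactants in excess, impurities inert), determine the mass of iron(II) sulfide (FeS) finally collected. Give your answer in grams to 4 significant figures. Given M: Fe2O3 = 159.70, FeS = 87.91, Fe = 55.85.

202.0 g

Pure Fe2O3 = 383.6 × 0.5958 = 228.55 g.
n(Fe2O3) = 228.55 / 159.70 = 1.4311 mol.
Step 1 (Fe2O3:Fe = 1:2): theoretical n(Fe) = 2.8622 mol; at 91.52% yield, n(Fe) = 2.6195 mol.
Step 2 (Fe:FeS = 1:1): theoretical n(FeS) = 2.6195 mol, so theoretical mass = 2.6195 × 87.91 = 230.28 g.
At 87.74% yield, actual mass of FeS = 230.28 × 0.8774 = 202.05 g.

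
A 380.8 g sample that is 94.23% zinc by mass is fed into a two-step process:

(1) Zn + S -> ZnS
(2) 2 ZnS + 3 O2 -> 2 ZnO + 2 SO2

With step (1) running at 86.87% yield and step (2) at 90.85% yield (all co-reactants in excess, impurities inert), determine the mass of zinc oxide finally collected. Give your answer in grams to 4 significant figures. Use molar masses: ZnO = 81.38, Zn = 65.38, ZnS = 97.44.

Pure Zn = 380.8 × 0.9423 = 358.83 g.
n(Zn) = 358.83 / 65.38 = 5.4883 mol.
Step 1 (Zn:ZnS = 1:1): theoretical n(ZnS) = 5.4883 mol; at 86.87% yield, n(ZnS) = 4.7677 mol.
Step 2 (ZnS:ZnO = 2:2): theoretical n(ZnO) = 4.7677 mol, so theoretical mass = 4.7677 × 81.38 = 388.00 g.
At 90.85% yield, actual mass of ZnO = 388.00 × 0.9085 = 352.50 g.

352.5 g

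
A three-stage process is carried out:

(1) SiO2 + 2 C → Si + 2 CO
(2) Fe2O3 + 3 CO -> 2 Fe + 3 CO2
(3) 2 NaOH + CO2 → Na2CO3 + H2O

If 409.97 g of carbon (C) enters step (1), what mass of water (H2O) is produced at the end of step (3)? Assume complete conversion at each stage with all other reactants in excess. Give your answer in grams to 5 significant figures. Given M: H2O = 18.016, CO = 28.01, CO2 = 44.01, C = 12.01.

614.99 g

n(C) = 409.97 / 12.01 = 34.1357 mol.
Reaction (1): C→CO ratio 2:2 ⇒ n(CO) = 34.1357 mol.
Reaction (2): CO→CO2 ratio 3:3 ⇒ n(CO2) = 34.1357 mol.
Reaction (3): CO2→H2O ratio 1:1 ⇒ n(H2O) = 34.1357 mol.
Mass of H2O = 34.1357 × 18.016 = 614.989 g.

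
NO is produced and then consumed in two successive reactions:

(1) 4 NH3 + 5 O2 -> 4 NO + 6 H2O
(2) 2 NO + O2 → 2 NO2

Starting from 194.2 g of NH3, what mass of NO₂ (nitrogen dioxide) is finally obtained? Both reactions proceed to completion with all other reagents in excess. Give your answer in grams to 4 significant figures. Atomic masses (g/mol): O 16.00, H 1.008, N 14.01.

M(NH3) = 14.01 + 3(1.008) = 17.034 g/mol.
M(NO2) = 14.01 + 2(16.00) = 46.01 g/mol.
n(NH3) = 194.20 / 17.034 = 11.401 mol.
Step 1 gives a 4:4 ratio of NH3 to NO, so n(NO) = 11.401 mol.
In step 2 the NO:NO2 ratio is 2:2, so n(NO2) = 11.401 mol.
Mass of NO2 = 11.401 × 46.01 = 524.55 g.

524.5 g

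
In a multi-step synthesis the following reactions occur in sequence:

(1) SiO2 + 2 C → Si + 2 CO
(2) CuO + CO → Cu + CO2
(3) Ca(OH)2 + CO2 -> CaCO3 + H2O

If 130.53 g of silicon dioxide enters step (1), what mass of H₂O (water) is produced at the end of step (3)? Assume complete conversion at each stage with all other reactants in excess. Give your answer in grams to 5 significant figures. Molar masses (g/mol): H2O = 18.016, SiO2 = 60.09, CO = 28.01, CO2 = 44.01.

n(SiO2) = 130.53 / 60.09 = 2.17224 mol.
Reaction (1): SiO2→CO ratio 1:2 ⇒ n(CO) = 4.34448 mol.
Reaction (2): CO→CO2 ratio 1:1 ⇒ n(CO2) = 4.34448 mol.
Reaction (3): CO2→H2O ratio 1:1 ⇒ n(H2O) = 4.34448 mol.
Mass of H2O = 4.34448 × 18.016 = 78.2702 g.

78.270 g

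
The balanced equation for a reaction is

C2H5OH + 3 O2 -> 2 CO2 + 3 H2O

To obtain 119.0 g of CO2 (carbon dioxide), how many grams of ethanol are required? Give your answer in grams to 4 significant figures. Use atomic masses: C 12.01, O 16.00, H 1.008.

M(CO2) = 12.01 + 2(16.00) = 44.01 g/mol.
M(C2H5OH) = 2(12.01) + 6(1.008) + 16.00 = 46.068 g/mol.
n(CO2) = 119.00 g / 44.01 g/mol = 2.7039 mol.
From the equation the CO2:C2H5OH mole ratio is 2:1, so n(C2H5OH) = 2.7039 × 1/2 = 1.3520 mol.
Mass of C2H5OH = 1.3520 mol × 46.068 g/mol = 62.282 g.

62.28 g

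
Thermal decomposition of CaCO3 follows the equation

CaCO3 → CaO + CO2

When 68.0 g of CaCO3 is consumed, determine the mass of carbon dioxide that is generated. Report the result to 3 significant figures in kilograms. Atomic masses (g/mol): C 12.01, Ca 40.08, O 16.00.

0.0299 kg

M(CaCO3) = 40.08 + 12.01 + 3(16.00) = 100.09 g/mol.
M(CO2) = 12.01 + 2(16.00) = 44.01 g/mol.
n(CaCO3) = 68.00 g / 100.09 g/mol = 0.6794 mol.
From the equation the CaCO3:CO2 mole ratio is 1:1, so n(CO2) = 0.6794 × 1/1 = 0.6794 mol.
Mass of CO2 = 0.6794 mol × 44.01 g/mol = 29.90 g.
Converting to kg: 29.90 g = 0.0299 kg.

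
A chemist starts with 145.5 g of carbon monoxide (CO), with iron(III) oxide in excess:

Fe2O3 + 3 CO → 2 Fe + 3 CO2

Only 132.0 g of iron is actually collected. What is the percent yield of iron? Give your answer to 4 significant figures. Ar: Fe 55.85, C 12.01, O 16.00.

68.25 %

M(CO) = 12.01 + 16.00 = 28.01 g/mol.
M(Fe) = 55.85 g/mol.
n(CO) = 145.50 g / 28.01 g/mol = 5.1946 mol.
From the equation the CO:Fe mole ratio is 3:2, so n(Fe) = 5.1946 × 2/3 = 3.4630 mol.
Mass of Fe = 3.4630 mol × 55.85 g/mol = 193.41 g.
This is the theoretical yield. Percent yield = 132.0 g / 193.41 g × 100% = 68.248%.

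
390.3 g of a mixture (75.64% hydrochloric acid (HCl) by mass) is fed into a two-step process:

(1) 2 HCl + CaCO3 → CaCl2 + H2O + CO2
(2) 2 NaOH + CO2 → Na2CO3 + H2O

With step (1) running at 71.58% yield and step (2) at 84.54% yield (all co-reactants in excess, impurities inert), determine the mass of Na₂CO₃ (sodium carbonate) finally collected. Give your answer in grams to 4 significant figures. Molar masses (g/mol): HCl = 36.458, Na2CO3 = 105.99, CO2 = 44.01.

259.7 g

Pure HCl = 390.3 × 0.7564 = 295.22 g.
n(HCl) = 295.22 / 36.458 = 8.0976 mol.
Step 1 (HCl:CO2 = 2:1): theoretical n(CO2) = 4.0488 mol; at 71.58% yield, n(CO2) = 2.8981 mol.
Step 2 (CO2:Na2CO3 = 1:1): theoretical n(Na2CO3) = 2.8981 mol, so theoretical mass = 2.8981 × 105.99 = 307.17 g.
At 84.54% yield, actual mass of Na2CO3 = 307.17 × 0.8454 = 259.68 g.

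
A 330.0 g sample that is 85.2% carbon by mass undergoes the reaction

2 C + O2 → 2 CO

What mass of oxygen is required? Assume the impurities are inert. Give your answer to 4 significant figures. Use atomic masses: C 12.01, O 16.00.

374.6 g

Mass of pure C = 330.0 g × 0.852 = 281.16 g.
M(C) = 12.01 g/mol.
M(O2) = 2(16.00) = 32.00 g/mol.
n(C) = 281.16 g / 12.01 g/mol = 23.410 mol.
From the equation the C:O2 mole ratio is 2:1, so n(O2) = 23.410 × 1/2 = 11.705 mol.
Mass of O2 = 11.705 mol × 32.00 g/mol = 374.57 g.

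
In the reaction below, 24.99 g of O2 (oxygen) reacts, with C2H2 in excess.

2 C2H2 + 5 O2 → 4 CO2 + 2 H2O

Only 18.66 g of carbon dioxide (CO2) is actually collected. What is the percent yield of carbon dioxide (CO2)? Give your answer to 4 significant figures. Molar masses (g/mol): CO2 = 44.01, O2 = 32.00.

n(O2) = 24.990 g / 32.00 g/mol = 0.78094 mol.
From the equation the O2:CO2 mole ratio is 5:4, so n(CO2) = 0.78094 × 4/5 = 0.62475 mol.
Mass of CO2 = 0.62475 mol × 44.01 g/mol = 27.495 g.
This is the theoretical yield. Percent yield = 18.66 g / 27.495 g × 100% = 67.866%.

67.87 %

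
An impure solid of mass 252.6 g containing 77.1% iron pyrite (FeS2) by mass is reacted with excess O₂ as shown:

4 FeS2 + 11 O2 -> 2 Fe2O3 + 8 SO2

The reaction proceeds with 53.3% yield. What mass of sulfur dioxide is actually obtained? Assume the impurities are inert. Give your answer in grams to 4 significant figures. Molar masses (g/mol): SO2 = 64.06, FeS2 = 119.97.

110.9 g

Pure FeS2 available = 252.6 g × 0.771 = 194.75 g.
n(FeS2) = 194.75 g / 119.97 g/mol = 1.6234 mol.
From the equation the FeS2:SO2 mole ratio is 4:8, so n(SO2) = 1.6234 × 8/4 = 3.2467 mol.
Mass of SO2 = 3.2467 mol × 64.06 g/mol = 207.98 g.
Actual mass collected = 207.98 g × 0.533 = 110.86 g.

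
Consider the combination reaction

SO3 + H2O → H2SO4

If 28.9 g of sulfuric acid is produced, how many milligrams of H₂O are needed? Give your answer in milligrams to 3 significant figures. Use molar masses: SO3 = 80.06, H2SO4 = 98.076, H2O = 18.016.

5310 mg

n(H2SO4) = 28.90 g / 98.076 g/mol = 0.2947 mol.
From the equation the H2SO4:H2O mole ratio is 1:1, so n(H2O) = 0.2947 × 1/1 = 0.2947 mol.
Mass of H2O = 0.2947 mol × 18.016 g/mol = 5.309 g.
Converting to mg: 5.309 g = 5310 mg.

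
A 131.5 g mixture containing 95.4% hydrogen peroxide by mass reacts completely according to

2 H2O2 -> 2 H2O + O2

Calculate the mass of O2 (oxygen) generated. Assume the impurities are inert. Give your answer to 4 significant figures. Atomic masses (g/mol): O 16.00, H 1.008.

Mass of pure H2O2 = 131.5 g × 0.954 = 125.45 g.
M(H2O2) = 2(1.008) + 2(16.00) = 34.016 g/mol.
M(O2) = 2(16.00) = 32.00 g/mol.
n(H2O2) = 125.45 g / 34.016 g/mol = 3.6880 mol.
From the equation the H2O2:O2 mole ratio is 2:1, so n(O2) = 3.6880 × 1/2 = 1.8440 mol.
Mass of O2 = 1.8440 mol × 32.00 g/mol = 59.008 g.

59.01 g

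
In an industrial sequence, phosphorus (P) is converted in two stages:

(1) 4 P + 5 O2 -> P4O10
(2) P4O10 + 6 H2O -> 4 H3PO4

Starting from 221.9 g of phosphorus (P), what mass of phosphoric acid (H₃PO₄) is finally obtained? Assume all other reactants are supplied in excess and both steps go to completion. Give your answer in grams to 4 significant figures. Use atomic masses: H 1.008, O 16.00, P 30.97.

M(P) = 30.97 g/mol.
M(H3PO4) = 3(1.008) + 30.97 + 4(16.00) = 97.994 g/mol.
n(P) = 221.90 / 30.97 = 7.1650 mol.
Step 1 gives a 4:1 ratio of P to P4O10, so n(P4O10) = 1.7912 mol.
In step 2 the P4O10:H3PO4 ratio is 1:4, so n(H3PO4) = 7.1650 mol.
Mass of H3PO4 = 7.1650 × 97.994 = 702.13 g.

702.1 g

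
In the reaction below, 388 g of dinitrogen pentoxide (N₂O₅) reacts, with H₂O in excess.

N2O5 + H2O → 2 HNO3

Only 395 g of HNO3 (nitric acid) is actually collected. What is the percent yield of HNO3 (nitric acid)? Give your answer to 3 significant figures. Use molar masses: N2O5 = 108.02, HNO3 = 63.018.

n(N2O5) = 388.0 g / 108.02 g/mol = 3.592 mol.
From the equation the N2O5:HNO3 mole ratio is 1:2, so n(HNO3) = 3.592 × 2/1 = 7.184 mol.
Mass of HNO3 = 7.184 mol × 63.018 g/mol = 452.7 g.
This is the theoretical yield. Percent yield = 395 g / 452.7 g × 100% = 87.25%.

87.3 %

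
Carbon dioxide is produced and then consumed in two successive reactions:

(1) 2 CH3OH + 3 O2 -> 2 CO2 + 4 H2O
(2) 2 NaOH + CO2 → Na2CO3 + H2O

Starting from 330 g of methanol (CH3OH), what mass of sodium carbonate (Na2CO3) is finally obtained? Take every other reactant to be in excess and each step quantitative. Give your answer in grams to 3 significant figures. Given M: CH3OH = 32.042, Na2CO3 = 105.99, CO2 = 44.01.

1090 g

n(CH3OH) = 330.0 / 32.042 = 10.30 mol.
Step 1 gives a 2:2 ratio of CH3OH to CO2, so n(CO2) = 10.30 mol.
In step 2 the CO2:Na2CO3 ratio is 1:1, so n(Na2CO3) = 10.30 mol.
Mass of Na2CO3 = 10.30 × 105.99 = 1092 g.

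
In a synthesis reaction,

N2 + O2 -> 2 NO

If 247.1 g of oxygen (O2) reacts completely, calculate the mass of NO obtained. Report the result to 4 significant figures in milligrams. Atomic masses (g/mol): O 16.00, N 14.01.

463500 mg

M(O2) = 2(16.00) = 32.00 g/mol.
M(NO) = 14.01 + 16.00 = 30.01 g/mol.
n(O2) = 247.10 g / 32.00 g/mol = 7.7219 mol.
From the equation the O2:NO mole ratio is 1:2, so n(NO) = 7.7219 × 2/1 = 15.444 mol.
Mass of NO = 15.444 mol × 30.01 g/mol = 463.47 g.
Converting to mg: 463.47 g = 463500 mg.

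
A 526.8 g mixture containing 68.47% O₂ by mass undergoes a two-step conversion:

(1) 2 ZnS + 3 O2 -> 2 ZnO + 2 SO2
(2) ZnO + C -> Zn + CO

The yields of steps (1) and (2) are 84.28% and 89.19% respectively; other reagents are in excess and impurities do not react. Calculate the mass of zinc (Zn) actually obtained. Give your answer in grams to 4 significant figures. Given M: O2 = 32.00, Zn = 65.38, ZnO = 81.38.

Pure O2 = 526.8 × 0.6847 = 360.70 g.
n(O2) = 360.70 / 32.00 = 11.272 mol.
Step 1 (O2:ZnO = 3:2): theoretical n(ZnO) = 7.5146 mol; at 84.28% yield, n(ZnO) = 6.3333 mol.
Step 2 (ZnO:Zn = 1:1): theoretical n(Zn) = 6.3333 mol, so theoretical mass = 6.3333 × 65.38 = 414.07 g.
At 89.19% yield, actual mass of Zn = 414.07 × 0.8919 = 369.31 g.

369.3 g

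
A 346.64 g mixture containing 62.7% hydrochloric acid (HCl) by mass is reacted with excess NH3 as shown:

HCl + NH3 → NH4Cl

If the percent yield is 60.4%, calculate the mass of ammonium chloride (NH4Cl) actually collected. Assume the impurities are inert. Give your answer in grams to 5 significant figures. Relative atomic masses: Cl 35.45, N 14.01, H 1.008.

192.61 g

Pure HCl available = 346.64 g × 0.627 = 217.343 g.
M(HCl) = 1.008 + 35.45 = 36.458 g/mol.
M(NH4Cl) = 14.01 + 4(1.008) + 35.45 = 53.492 g/mol.
n(HCl) = 217.343 g / 36.458 g/mol = 5.96147 mol.
From the equation the HCl:NH4Cl mole ratio is 1:1, so n(NH4Cl) = 5.96147 × 1/1 = 5.96147 mol.
Mass of NH4Cl = 5.96147 mol × 53.492 g/mol = 318.891 g.
Actual mass collected = 318.891 g × 0.604 = 192.610 g.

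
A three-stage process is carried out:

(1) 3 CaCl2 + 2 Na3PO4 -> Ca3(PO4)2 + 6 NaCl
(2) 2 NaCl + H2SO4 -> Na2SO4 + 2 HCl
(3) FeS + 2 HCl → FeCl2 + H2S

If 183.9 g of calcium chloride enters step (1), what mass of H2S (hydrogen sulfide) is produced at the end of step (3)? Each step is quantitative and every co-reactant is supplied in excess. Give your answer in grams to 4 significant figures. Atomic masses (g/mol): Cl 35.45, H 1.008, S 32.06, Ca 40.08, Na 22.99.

M(CaCl2) = 40.08 + 2(35.45) = 110.98 g/mol.
M(H2S) = 2(1.008) + 32.06 = 34.076 g/mol.
n(CaCl2) = 183.9 / 110.98 = 1.6571 mol.
Reaction (1): CaCl2→NaCl ratio 3:6 ⇒ n(NaCl) = 3.3141 mol.
Reaction (2): NaCl→HCl ratio 2:2 ⇒ n(HCl) = 3.3141 mol.
Reaction (3): HCl→H2S ratio 2:1 ⇒ n(H2S) = 1.6571 mol.
Mass of H2S = 1.6571 × 34.076 = 56.466 g.

56.47 g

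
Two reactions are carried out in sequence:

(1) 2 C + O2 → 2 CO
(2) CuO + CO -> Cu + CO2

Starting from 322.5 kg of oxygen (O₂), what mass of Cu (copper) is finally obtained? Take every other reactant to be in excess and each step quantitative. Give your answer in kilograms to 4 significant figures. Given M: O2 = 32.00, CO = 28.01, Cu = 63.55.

1281 kg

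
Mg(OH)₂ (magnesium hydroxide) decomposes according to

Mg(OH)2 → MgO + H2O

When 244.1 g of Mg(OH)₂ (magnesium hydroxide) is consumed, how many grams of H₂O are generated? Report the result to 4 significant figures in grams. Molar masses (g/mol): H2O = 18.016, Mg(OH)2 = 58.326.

n(Mg(OH)2) = 244.10 g / 58.326 g/mol = 4.1851 mol.
From the equation the Mg(OH)2:H2O mole ratio is 1:1, so n(H2O) = 4.1851 × 1/1 = 4.1851 mol.
Mass of H2O = 4.1851 mol × 18.016 g/mol = 75.399 g.

75.40 g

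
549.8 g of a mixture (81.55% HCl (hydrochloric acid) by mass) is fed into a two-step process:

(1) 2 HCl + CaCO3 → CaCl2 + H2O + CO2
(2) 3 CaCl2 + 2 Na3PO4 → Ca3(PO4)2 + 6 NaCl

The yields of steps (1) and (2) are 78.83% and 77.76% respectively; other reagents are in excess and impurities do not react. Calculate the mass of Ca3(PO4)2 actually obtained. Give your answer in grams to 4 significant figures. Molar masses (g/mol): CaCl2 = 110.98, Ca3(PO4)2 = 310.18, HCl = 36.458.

Pure HCl = 549.8 × 0.8155 = 448.36 g.
n(HCl) = 448.36 / 36.458 = 12.298 mol.
Step 1 (HCl:CaCl2 = 2:1): theoretical n(CaCl2) = 6.1490 mol; at 78.83% yield, n(CaCl2) = 4.8473 mol.
Step 2 (CaCl2:Ca3(PO4)2 = 3:1): theoretical n(Ca3(PO4)2) = 1.6158 mol, so theoretical mass = 1.6158 × 310.18 = 501.18 g.
At 77.76% yield, actual mass of Ca3(PO4)2 = 501.18 × 0.7776 = 389.71 g.

389.7 g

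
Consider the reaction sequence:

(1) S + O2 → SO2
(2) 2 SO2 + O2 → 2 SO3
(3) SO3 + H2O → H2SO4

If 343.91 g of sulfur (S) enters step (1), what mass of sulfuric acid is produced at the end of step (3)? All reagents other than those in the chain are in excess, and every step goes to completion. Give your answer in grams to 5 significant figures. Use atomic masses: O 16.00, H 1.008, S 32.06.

M(S) = 32.06 g/mol.
M(H2SO4) = 2(1.008) + 32.06 + 4(16.00) = 98.076 g/mol.
n(S) = 343.91 / 32.06 = 10.7271 mol.
Reaction (1): S→SO2 ratio 1:1 ⇒ n(SO2) = 10.7271 mol.
Reaction (2): SO2→SO3 ratio 2:2 ⇒ n(SO3) = 10.7271 mol.
Reaction (3): SO3→H2SO4 ratio 1:1 ⇒ n(H2SO4) = 10.7271 mol.
Mass of H2SO4 = 10.7271 × 98.076 = 1052.07 g.

1052.1 g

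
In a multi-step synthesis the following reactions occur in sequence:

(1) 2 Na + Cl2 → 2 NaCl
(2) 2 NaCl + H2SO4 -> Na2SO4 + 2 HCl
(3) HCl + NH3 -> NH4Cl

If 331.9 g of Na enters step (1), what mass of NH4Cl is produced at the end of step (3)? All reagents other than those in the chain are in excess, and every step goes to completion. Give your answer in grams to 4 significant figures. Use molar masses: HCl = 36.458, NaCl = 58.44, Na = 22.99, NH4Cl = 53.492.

772.2 g

n(Na) = 331.9 / 22.99 = 14.437 mol.
Reaction (1): Na→NaCl ratio 2:2 ⇒ n(NaCl) = 14.437 mol.
Reaction (2): NaCl→HCl ratio 2:2 ⇒ n(HCl) = 14.437 mol.
Reaction (3): HCl→NH4Cl ratio 1:1 ⇒ n(NH4Cl) = 14.437 mol.
Mass of NH4Cl = 14.437 × 53.492 = 772.25 g.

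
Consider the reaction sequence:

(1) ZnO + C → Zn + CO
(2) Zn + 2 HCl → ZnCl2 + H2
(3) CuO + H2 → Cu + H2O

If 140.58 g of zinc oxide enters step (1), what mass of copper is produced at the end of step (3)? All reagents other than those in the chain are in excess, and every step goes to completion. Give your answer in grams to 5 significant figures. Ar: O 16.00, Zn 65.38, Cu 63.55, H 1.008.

109.78 g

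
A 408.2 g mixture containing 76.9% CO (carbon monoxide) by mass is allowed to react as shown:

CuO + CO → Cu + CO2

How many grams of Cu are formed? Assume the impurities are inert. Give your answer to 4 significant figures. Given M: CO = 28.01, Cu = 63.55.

712.2 g

Mass of pure CO = 408.2 g × 0.769 = 313.91 g.
n(CO) = 313.91 g / 28.01 g/mol = 11.207 mol.
From the equation the CO:Cu mole ratio is 1:1, so n(Cu) = 11.207 × 1/1 = 11.207 mol.
Mass of Cu = 11.207 mol × 63.55 g/mol = 712.20 g.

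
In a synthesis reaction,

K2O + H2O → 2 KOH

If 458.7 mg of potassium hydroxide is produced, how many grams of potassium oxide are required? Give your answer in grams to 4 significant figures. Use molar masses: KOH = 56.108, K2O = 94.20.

0.3851 g

Convert: 458.7 mg = 0.45870 g.
n(KOH) = 0.45870 g / 56.108 g/mol = 0.0081753 mol.
From the equation the KOH:K2O mole ratio is 2:1, so n(K2O) = 0.0081753 × 1/2 = 0.0040877 mol.
Mass of K2O = 0.0040877 mol × 94.20 g/mol = 0.38506 g.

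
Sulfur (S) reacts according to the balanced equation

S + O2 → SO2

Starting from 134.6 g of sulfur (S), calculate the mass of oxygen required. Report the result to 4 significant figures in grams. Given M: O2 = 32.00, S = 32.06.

134.3 g

n(S) = 134.60 g / 32.06 g/mol = 4.1984 mol.
From the equation the S:O2 mole ratio is 1:1, so n(O2) = 4.1984 × 1/1 = 4.1984 mol.
Mass of O2 = 4.1984 mol × 32.00 g/mol = 134.35 g.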